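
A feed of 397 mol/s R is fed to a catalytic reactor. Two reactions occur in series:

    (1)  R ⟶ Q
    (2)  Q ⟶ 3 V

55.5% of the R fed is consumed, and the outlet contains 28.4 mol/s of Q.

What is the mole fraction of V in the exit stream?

0.737

Conversion of R: R consumed = 1ξ₁ = 0.555 × 397 → ξ₁ = 220.3 mol/s.
Q balance: n_Q = 0 + 1ξ₁ − 1ξ₂ = 28.4 → ξ₂ = (1·220.3 − 28.4)/1 = 191.9 mol/s.
Outlet amounts (n = n₀ + Σ ν·ξ):
  R: 397 − 1(220.3) = 176.7
  Q: 0 + 1(220.3) − 1(191.9) = 28.4
  V: 0 + 3(191.9) = 575.8
Total out = 780.9 mol/s; y_V = 575.8 / 780.9 = 0.7374.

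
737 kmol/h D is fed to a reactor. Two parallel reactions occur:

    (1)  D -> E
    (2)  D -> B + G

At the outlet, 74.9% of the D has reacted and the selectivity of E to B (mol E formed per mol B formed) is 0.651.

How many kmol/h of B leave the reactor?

334 kmol/h

Conversion of D: D consumed = 0.749 × 737 = 552 kmol/h = 1ξ₁ + 1ξ₂.
Selectivity: 1ξ₁ / (1ξ₂) = 0.651 → ξ₁ = 0.651 ξ₂.
Substitute: (1·0.651 + 1) ξ₂ = 552 → ξ₂ = 334.4 kmol/h, ξ₁ = 217.7 kmol/h.
Outlet amounts (n = n₀ + Σ ν·ξ):
  D: 737 − 1(217.7) − 1(334.4) = 185
  E: 0 + 1(217.7) = 217.7
  B: 0 + 1(334.4) = 334.4
  G: 0 + 1(334.4) = 334.4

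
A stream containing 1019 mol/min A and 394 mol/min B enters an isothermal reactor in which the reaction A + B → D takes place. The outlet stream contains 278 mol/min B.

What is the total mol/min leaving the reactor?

For B: n = n₀ − 1ξ → 278 = 394 − 1ξ, giving ξ = 116 mol/min.
Outlet amounts (n = n₀ + ν ξ):
  A: 1019 − 1(116) = 903
  B: 394 − 1(116) = 278
  D: 0 + 1(116) = 116
Total out = 903 + 278 + 116 = 1297 mol/min.

1300 mol/min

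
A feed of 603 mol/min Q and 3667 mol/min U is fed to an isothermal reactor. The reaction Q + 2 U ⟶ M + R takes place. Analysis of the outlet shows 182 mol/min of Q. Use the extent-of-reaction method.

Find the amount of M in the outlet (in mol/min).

421 mol/min

For Q: n = n₀ − 1ξ → 182 = 603 − 1ξ, giving ξ = 421 mol/min.
Outlet amounts (n = n₀ + ν ξ):
  Q: 603 − 1(421) = 182
  U: 3667 − 2(421) = 2825
  M: 0 + 1(421) = 421
  R: 0 + 1(421) = 421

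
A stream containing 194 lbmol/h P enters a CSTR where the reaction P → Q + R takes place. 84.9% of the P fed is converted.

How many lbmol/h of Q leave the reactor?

165 lbmol/h

P reacted = 0.849 × 194 = 164.7 lbmol/h; ν_P = −1, so ξ = 164.7/1 = 164.7 lbmol/h.
Outlet amounts (n = n₀ + ν ξ):
  P: 194 − 1(164.7) = 29.29
  Q: 0 + 1(164.7) = 164.7
  R: 0 + 1(164.7) = 164.7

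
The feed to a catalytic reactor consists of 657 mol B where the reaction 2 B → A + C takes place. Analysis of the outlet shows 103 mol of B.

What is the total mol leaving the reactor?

657 mol

For B: n = n₀ − 2ξ → 103 = 657 − 2ξ, giving ξ = 277 mol.
Outlet amounts (n = n₀ + ν ξ):
  B: 657 − 2(277) = 103
  A: 0 + 1(277) = 277
  C: 0 + 1(277) = 277
Total out = 103 + 277 + 277 = 657 mol.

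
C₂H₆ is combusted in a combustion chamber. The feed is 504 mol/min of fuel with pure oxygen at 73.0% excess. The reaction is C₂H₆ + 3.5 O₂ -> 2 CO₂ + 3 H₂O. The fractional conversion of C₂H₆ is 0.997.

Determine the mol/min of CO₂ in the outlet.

1000 mol/min

Stoichiometric O₂ = 3.5 × 504 = 1764 mol/min; O₂ fed = 1764 × 1.730 = 3052 mol/min.
Fuel reacted = 0.997 × 504 → ξ = 502.5 mol/min.
Outlet (n = n₀ + ν ξ):
  C₂H₆: 504 − 1(502.5) = 1.512
  O₂: 3052 − 3.5(502.5) = 1293
  CO₂: 0 + 2(502.5) = 1005
  H₂O: 0 + 3(502.5) = 1507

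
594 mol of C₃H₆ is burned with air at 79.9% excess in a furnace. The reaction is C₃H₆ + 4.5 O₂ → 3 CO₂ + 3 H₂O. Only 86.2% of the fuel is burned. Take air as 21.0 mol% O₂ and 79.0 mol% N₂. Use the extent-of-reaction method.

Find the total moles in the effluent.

Stoichiometric O₂ = 4.5 × 594 = 2673 mol; O₂ fed = 2673 × 1.799 = 4809 mol.
N₂ fed = 4809 × 79/21 = 18090 mol.
Fuel reacted = 0.862 × 594 → ξ = 512 mol.
Outlet (n = n₀ + ν ξ):
  C₃H₆: 594 − 1(512) = 81.97
  O₂: 4809 − 4.5(512) = 2505
  N₂: 18090 (inert)
  CO₂: 0 + 3(512) = 1536
  H₂O: 0 + 3(512) = 1536
Total out = 81.97 + 2505 + 18090 + 1536 + 1536 = 23750 mol.

23700 mol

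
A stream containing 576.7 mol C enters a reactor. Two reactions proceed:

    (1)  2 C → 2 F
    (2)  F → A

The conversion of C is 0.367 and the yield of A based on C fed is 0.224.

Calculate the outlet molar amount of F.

Conversion of C: C consumed = 2ξ₁ = 0.367 × 576.7 → ξ₁ = 105.8 mol.
Yield of A: 1ξ₂ / 576.7 = 0.224 → ξ₂ = 129.2 mol.
Outlet amounts (n = n₀ + Σ ν·ξ):
  C: 576.7 − 2(105.8) = 365.1
  F: 0 + 2(105.8) − 1(129.2) = 82.47
  A: 0 + 1(129.2) = 129.2

82.5 mol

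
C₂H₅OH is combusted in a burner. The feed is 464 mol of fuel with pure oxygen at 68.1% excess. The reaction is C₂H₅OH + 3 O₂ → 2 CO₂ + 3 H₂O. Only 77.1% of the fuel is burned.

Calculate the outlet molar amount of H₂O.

1070 mol

Stoichiometric O₂ = 3 × 464 = 1392 mol; O₂ fed = 1392 × 1.681 = 2340 mol.
Fuel reacted = 0.771 × 464 → ξ = 357.7 mol.
Outlet (n = n₀ + ν ξ):
  C₂H₅OH: 464 − 1(357.7) = 106.3
  O₂: 2340 − 3(357.7) = 1267
  CO₂: 0 + 2(357.7) = 715.5
  H₂O: 0 + 3(357.7) = 1073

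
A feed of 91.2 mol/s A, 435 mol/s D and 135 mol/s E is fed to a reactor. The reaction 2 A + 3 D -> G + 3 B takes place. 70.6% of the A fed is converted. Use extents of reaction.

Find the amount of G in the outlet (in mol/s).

A reacted = 0.706 × 91.2 = 64.39 mol/s; ν_A = −2, so ξ = 64.39/2 = 32.19 mol/s.
Outlet amounts (n = n₀ + ν ξ):
  A: 91.2 − 2(32.19) = 26.81
  D: 435 − 3(32.19) = 338.4
  G: 0 + 1(32.19) = 32.19
  B: 0 + 3(32.19) = 96.58
  E: 135 (inert)

32.2 mol/s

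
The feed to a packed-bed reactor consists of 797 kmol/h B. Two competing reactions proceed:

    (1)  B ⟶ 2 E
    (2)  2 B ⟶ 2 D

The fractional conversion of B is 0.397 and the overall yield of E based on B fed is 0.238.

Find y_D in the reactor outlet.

0.248

Yield of E: 2ξ₁ / 797 = 0.238 → ξ₁ = 94.84 kmol/h.
Conversion of B: 1ξ₁ + 2ξ₂ = 0.397 × 797 = 316.4 → ξ₂ = 110.8 kmol/h.
Outlet amounts (n = n₀ + Σ ν·ξ):
  B: 797 − 1(94.84) − 2(110.8) = 480.6
  E: 0 + 2(94.84) = 189.7
  D: 0 + 2(110.8) = 221.6
Total out = 891.8 kmol/h; y_D = 221.6 / 891.8 = 0.2484.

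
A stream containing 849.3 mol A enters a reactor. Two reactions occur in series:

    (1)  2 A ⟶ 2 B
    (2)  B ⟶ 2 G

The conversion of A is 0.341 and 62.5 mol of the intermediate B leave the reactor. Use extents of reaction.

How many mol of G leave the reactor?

Conversion of A: A consumed = 2ξ₁ = 0.341 × 849.3 → ξ₁ = 144.8 mol.
B balance: n_B = 0 + 2ξ₁ − 1ξ₂ = 62.5 → ξ₂ = (2·144.8 − 62.5)/1 = 227.1 mol.
Outlet amounts (n = n₀ + Σ ν·ξ):
  A: 849.3 − 2(144.8) = 559.7
  B: 0 + 2(144.8) − 1(227.1) = 62.5
  G: 0 + 2(227.1) = 454.2

454 mol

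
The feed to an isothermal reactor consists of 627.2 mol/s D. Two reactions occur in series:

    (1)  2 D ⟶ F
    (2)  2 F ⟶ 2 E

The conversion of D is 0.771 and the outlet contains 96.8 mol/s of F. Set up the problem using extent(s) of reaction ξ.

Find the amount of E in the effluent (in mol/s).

Conversion of D: D consumed = 2ξ₁ = 0.771 × 627.2 → ξ₁ = 241.8 mol/s.
F balance: n_F = 0 + 1ξ₁ − 2ξ₂ = 96.8 → ξ₂ = (1·241.8 − 96.8)/2 = 72.49 mol/s.
Outlet amounts (n = n₀ + Σ ν·ξ):
  D: 627.2 − 2(241.8) = 143.6
  F: 0 + 1(241.8) − 2(72.49) = 96.8
  E: 0 + 2(72.49) = 145

145 mol/s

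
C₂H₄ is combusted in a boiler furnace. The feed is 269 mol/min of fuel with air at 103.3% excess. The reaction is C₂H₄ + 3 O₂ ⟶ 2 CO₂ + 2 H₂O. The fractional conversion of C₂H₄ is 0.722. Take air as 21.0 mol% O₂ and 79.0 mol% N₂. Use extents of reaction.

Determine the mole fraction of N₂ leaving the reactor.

Stoichiometric O₂ = 3 × 269 = 807 mol/min; O₂ fed = 807 × 2.033 = 1641 mol/min.
N₂ fed = 1641 × 79/21 = 6172 mol/min.
Fuel reacted = 0.722 × 269 → ξ = 194.2 mol/min.
Outlet (n = n₀ + ν ξ):
  C₂H₄: 269 − 1(194.2) = 74.78
  O₂: 1641 − 3(194.2) = 1058
  N₂: 6172 (inert)
  CO₂: 0 + 2(194.2) = 388.4
  H₂O: 0 + 2(194.2) = 388.4
Total out = 8082 mol/min; y_N₂ = 6172 / 8082 = 0.7637.

0.764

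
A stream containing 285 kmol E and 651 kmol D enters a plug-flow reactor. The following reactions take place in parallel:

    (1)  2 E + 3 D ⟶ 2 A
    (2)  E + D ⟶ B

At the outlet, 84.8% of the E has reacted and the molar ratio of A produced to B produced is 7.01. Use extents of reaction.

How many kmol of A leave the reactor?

Conversion of E: E consumed = 0.848 × 285 = 241.7 kmol = 2ξ₁ + 1ξ₂.
Selectivity: 2ξ₁ / (1ξ₂) = 7.01 → ξ₁ = 3.505 ξ₂.
Substitute: (2·3.505 + 1) ξ₂ = 241.7 → ξ₂ = 30.17 kmol, ξ₁ = 105.8 kmol.
Outlet amounts (n = n₀ + Σ ν·ξ):
  E: 285 − 2(105.8) − 1(30.17) = 43.32
  D: 651 − 3(105.8) − 1(30.17) = 303.6
  A: 0 + 2(105.8) = 211.5
  B: 0 + 1(30.17) = 30.17

212 kmol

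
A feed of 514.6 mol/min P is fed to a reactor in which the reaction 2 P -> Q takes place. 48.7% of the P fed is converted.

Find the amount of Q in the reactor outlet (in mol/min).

125 mol/min

P reacted = 0.487 × 514.6 = 250.6 mol/min; ν_P = −2, so ξ = 250.6/2 = 125.3 mol/min.
Outlet amounts (n = n₀ + ν ξ):
  P: 514.6 − 2(125.3) = 264
  Q: 0 + 1(125.3) = 125.3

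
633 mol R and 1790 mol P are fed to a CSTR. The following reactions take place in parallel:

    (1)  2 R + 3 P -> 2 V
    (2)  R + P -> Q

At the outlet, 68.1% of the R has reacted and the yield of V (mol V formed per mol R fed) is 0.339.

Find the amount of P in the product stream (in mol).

Yield of V: 2ξ₁ / 633 = 0.339 → ξ₁ = 107.3 mol.
Conversion of R: 2ξ₁ + 1ξ₂ = 0.681 × 633 = 431.1 → ξ₂ = 216.5 mol.
Outlet amounts (n = n₀ + Σ ν·ξ):
  R: 633 − 2(107.3) − 1(216.5) = 201.9
  P: 1790 − 3(107.3) − 1(216.5) = 1252
  V: 0 + 2(107.3) = 214.6
  Q: 0 + 1(216.5) = 216.5

1250 mol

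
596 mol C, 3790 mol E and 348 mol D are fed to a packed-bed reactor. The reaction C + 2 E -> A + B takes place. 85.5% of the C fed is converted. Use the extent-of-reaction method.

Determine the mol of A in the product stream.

510 mol

C reacted = 0.855 × 596 = 509.6 mol; ν_C = −1, so ξ = 509.6/1 = 509.6 mol.
Outlet amounts (n = n₀ + ν ξ):
  C: 596 − 1(509.6) = 86.42
  E: 3790 − 2(509.6) = 2771
  A: 0 + 1(509.6) = 509.6
  B: 0 + 1(509.6) = 509.6
  D: 348 (inert)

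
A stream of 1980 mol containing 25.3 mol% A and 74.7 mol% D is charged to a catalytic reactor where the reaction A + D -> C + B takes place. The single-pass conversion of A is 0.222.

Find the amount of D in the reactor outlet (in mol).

A reacted = 0.222 × 500.9 = 111.2 mol; ν_A = −1, so ξ = 111.2/1 = 111.2 mol.
Outlet amounts (n = n₀ + ν ξ):
  A: 500.9 − 1(111.2) = 389.7
  D: 1479 − 1(111.2) = 1368
  C: 0 + 1(111.2) = 111.2
  B: 0 + 1(111.2) = 111.2

1370 mol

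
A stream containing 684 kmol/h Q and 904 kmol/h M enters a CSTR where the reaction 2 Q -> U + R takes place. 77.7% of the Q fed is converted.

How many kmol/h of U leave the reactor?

Q reacted = 0.777 × 684 = 531.5 kmol/h; ν_Q = −2, so ξ = 531.5/2 = 265.7 kmol/h.
Outlet amounts (n = n₀ + ν ξ):
  Q: 684 − 2(265.7) = 152.5
  U: 0 + 1(265.7) = 265.7
  R: 0 + 1(265.7) = 265.7
  M: 904 (inert)

266 kmol/h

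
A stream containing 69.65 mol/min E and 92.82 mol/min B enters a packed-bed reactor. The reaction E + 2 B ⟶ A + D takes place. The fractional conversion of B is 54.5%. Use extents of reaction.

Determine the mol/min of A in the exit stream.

25.3 mol/min

B reacted = 0.545 × 92.82 = 50.59 mol/min; ν_B = −2, so ξ = 50.59/2 = 25.29 mol/min.
Outlet amounts (n = n₀ + ν ξ):
  E: 69.65 − 1(25.29) = 44.36
  B: 92.82 − 2(25.29) = 42.23
  A: 0 + 1(25.29) = 25.29
  D: 0 + 1(25.29) = 25.29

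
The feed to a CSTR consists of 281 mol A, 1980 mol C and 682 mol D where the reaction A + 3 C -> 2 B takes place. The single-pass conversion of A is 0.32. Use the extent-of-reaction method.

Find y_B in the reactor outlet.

A reacted = 0.32 × 281 = 89.92 mol; ν_A = −1, so ξ = 89.92/1 = 89.92 mol.
Outlet amounts (n = n₀ + ν ξ):
  A: 281 − 1(89.92) = 191.1
  C: 1980 − 3(89.92) = 1710
  B: 0 + 2(89.92) = 179.8
  D: 682 (inert)
Total out = 2763 mol; y_B = 179.8 / 2763 = 0.06508.

0.0651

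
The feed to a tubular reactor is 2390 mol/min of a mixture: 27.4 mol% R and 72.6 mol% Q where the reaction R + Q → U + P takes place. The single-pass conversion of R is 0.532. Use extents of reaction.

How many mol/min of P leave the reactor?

348 mol/min

R reacted = 0.532 × 654.9 = 348.4 mol/min; ν_R = −1, so ξ = 348.4/1 = 348.4 mol/min.
Outlet amounts (n = n₀ + ν ξ):
  R: 654.9 − 1(348.4) = 306.5
  Q: 1735 − 1(348.4) = 1387
  U: 0 + 1(348.4) = 348.4
  P: 0 + 1(348.4) = 348.4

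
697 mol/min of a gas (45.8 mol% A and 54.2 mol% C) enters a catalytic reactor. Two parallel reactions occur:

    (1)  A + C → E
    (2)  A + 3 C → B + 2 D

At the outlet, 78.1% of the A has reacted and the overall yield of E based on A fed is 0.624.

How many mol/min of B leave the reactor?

50.1 mol/min

Yield of E: 1ξ₁ / 319.2 = 0.624 → ξ₁ = 199.2 mol/min.
Conversion of A: 1ξ₁ + 1ξ₂ = 0.781 × 319.2 = 249.3 → ξ₂ = 50.12 mol/min.
Outlet amounts (n = n₀ + Σ ν·ξ):
  A: 319.2 − 1(199.2) − 1(50.12) = 69.91
  C: 377.8 − 1(199.2) − 3(50.12) = 28.22
  E: 0 + 1(199.2) = 199.2
  B: 0 + 1(50.12) = 50.12
  D: 0 + 2(50.12) = 100.2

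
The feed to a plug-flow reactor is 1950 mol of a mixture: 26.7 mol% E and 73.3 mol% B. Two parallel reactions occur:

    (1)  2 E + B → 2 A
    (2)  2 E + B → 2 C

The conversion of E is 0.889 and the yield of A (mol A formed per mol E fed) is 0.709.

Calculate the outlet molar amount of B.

Yield of A: 2ξ₁ / 520.6 = 0.709 → ξ₁ = 184.6 mol.
Conversion of E: 2ξ₁ + 2ξ₂ = 0.889 × 520.6 = 462.9 → ξ₂ = 46.86 mol.
Outlet amounts (n = n₀ + Σ ν·ξ):
  E: 520.6 − 2(184.6) − 2(46.86) = 57.79
  B: 1429 − 1(184.6) − 1(46.86) = 1198
  A: 0 + 2(184.6) = 369.1
  C: 0 + 2(46.86) = 93.72

1200 mol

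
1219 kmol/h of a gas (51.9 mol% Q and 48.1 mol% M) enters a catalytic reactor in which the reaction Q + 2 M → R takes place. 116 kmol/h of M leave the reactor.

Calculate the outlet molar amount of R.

235 kmol/h

For M: n = n₀ − 2ξ → 116 = 586.3 − 2ξ, giving ξ = 235.2 kmol/h.
Outlet amounts (n = n₀ + ν ξ):
  Q: 632.7 − 1(235.2) = 397.5
  M: 586.3 − 2(235.2) = 116
  R: 0 + 1(235.2) = 235.2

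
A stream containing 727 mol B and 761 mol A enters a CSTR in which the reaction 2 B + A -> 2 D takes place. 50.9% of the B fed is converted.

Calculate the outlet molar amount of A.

B reacted = 0.509 × 727 = 370 mol; ν_B = −2, so ξ = 370/2 = 185 mol.
Outlet amounts (n = n₀ + ν ξ):
  B: 727 − 2(185) = 357
  A: 761 − 1(185) = 576
  D: 0 + 2(185) = 370

576 mol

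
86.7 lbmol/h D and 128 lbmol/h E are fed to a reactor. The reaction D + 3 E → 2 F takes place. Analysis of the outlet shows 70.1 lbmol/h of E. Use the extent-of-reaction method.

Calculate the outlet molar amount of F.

For E: n = n₀ − 3ξ → 70.1 = 128 − 3ξ, giving ξ = 19.3 lbmol/h.
Outlet amounts (n = n₀ + ν ξ):
  D: 86.7 − 1(19.3) = 67.4
  E: 128 − 3(19.3) = 70.1
  F: 0 + 2(19.3) = 38.6

38.6 lbmol/h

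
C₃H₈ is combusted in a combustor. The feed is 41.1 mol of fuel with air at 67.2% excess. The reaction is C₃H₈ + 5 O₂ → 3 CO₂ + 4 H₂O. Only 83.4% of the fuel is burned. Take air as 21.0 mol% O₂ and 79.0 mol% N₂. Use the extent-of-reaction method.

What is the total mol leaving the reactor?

Stoichiometric O₂ = 5 × 41.1 = 205.5 mol; O₂ fed = 205.5 × 1.672 = 343.6 mol.
N₂ fed = 343.6 × 79/21 = 1293 mol.
Fuel reacted = 0.834 × 41.1 → ξ = 34.28 mol.
Outlet (n = n₀ + ν ξ):
  C₃H₈: 41.1 − 1(34.28) = 6.823
  O₂: 343.6 − 5(34.28) = 172.2
  N₂: 1293 (inert)
  CO₂: 0 + 3(34.28) = 102.8
  H₂O: 0 + 4(34.28) = 137.1
Total out = 6.823 + 172.2 + 1293 + 102.8 + 137.1 = 1712 mol.

1710 mol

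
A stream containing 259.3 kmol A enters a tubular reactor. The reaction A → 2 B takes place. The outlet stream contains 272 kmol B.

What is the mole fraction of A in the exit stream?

For B: n = n₀ + 2ξ → 272 = 0 + 2ξ, giving ξ = 136 kmol.
Outlet amounts (n = n₀ + ν ξ):
  A: 259.3 − 1(136) = 123.3
  B: 0 + 2(136) = 272
Total out = 395.3 kmol; y_A = 123.3 / 395.3 = 0.3119.

0.312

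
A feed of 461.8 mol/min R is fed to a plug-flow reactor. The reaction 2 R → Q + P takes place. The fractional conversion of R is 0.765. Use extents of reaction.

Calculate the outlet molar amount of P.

177 mol/min

R reacted = 0.765 × 461.8 = 353.3 mol/min; ν_R = −2, so ξ = 353.3/2 = 176.6 mol/min.
Outlet amounts (n = n₀ + ν ξ):
  R: 461.8 − 2(176.6) = 108.5
  Q: 0 + 1(176.6) = 176.6
  P: 0 + 1(176.6) = 176.6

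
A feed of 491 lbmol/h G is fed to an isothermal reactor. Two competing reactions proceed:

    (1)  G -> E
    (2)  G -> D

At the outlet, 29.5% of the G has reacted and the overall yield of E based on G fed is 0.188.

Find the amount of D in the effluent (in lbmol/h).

52.5 lbmol/h

Yield of E: 1ξ₁ / 491 = 0.188 → ξ₁ = 92.31 lbmol/h.
Conversion of G: 1ξ₁ + 1ξ₂ = 0.295 × 491 = 144.8 → ξ₂ = 52.54 lbmol/h.
Outlet amounts (n = n₀ + Σ ν·ξ):
  G: 491 − 1(92.31) − 1(52.54) = 346.2
  E: 0 + 1(92.31) = 92.31
  D: 0 + 1(52.54) = 52.54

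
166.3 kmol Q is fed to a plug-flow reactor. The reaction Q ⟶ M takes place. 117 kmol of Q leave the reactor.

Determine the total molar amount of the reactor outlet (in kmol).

For Q: n = n₀ − 1ξ → 117 = 166.3 − 1ξ, giving ξ = 49.3 kmol.
Outlet amounts (n = n₀ + ν ξ):
  Q: 166.3 − 1(49.3) = 117
  M: 0 + 1(49.3) = 49.3
Total out = 117 + 49.3 = 166.3 kmol.

166 kmol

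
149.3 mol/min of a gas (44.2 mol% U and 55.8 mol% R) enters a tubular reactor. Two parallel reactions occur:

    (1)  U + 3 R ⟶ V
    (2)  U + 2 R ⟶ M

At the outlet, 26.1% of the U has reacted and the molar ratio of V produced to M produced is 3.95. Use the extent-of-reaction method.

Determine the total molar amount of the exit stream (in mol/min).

Conversion of U: U consumed = 0.261 × 65.99 = 17.22 mol/min = 1ξ₁ + 1ξ₂.
Selectivity: 1ξ₁ / (1ξ₂) = 3.95 → ξ₁ = 3.95 ξ₂.
Substitute: (1·3.95 + 1) ξ₂ = 17.22 → ξ₂ = 3.48 mol/min, ξ₁ = 13.74 mol/min.
Outlet amounts (n = n₀ + Σ ν·ξ):
  U: 65.99 − 1(13.74) − 1(3.48) = 48.77
  R: 83.31 − 3(13.74) − 2(3.48) = 35.12
  V: 0 + 1(13.74) = 13.74
  M: 0 + 1(3.48) = 3.48
Total out = 48.77 + 35.12 + 13.74 + 3.48 = 101.1 mol/min.

101 mol/min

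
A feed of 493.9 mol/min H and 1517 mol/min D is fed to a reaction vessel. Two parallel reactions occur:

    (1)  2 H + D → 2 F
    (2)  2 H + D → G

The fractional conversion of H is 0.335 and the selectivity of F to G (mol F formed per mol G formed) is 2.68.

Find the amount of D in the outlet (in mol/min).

Conversion of H: H consumed = 0.335 × 493.9 = 165.5 mol/min = 2ξ₁ + 2ξ₂.
Selectivity: 2ξ₁ / (1ξ₂) = 2.68 → ξ₁ = 1.34 ξ₂.
Substitute: (2·1.34 + 2) ξ₂ = 165.5 → ξ₂ = 35.35 mol/min, ξ₁ = 47.37 mol/min.
Outlet amounts (n = n₀ + Σ ν·ξ):
  H: 493.9 − 2(47.37) − 2(35.35) = 328.4
  D: 1517 − 1(47.37) − 1(35.35) = 1434
  F: 0 + 2(47.37) = 94.75
  G: 0 + 1(35.35) = 35.35

1430 mol/min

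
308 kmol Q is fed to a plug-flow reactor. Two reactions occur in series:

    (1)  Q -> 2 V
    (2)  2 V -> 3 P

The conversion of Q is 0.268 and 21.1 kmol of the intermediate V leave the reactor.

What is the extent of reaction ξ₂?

ξ₂ = 72 kmol

Conversion of Q: Q consumed = 1ξ₁ = 0.268 × 308 → ξ₁ = 82.54 kmol.
V balance: n_V = 0 + 2ξ₁ − 2ξ₂ = 21.1 → ξ₂ = (2·82.54 − 21.1)/2 = 71.99 kmol.
Outlet amounts (n = n₀ + Σ ν·ξ):
  Q: 308 − 1(82.54) = 225.5
  V: 0 + 2(82.54) − 2(71.99) = 21.1
  P: 0 + 3(71.99) = 216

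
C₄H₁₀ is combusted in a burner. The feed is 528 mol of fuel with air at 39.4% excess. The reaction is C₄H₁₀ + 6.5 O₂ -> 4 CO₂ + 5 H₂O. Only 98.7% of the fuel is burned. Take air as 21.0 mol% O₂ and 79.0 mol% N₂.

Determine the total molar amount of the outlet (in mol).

24100 mol

Stoichiometric O₂ = 6.5 × 528 = 3432 mol; O₂ fed = 3432 × 1.394 = 4784 mol.
N₂ fed = 4784 × 79/21 = 18000 mol.
Fuel reacted = 0.987 × 528 → ξ = 521.1 mol.
Outlet (n = n₀ + ν ξ):
  C₄H₁₀: 528 − 1(521.1) = 6.864
  O₂: 4784 − 6.5(521.1) = 1397
  N₂: 18000 (inert)
  CO₂: 0 + 4(521.1) = 2085
  H₂O: 0 + 5(521.1) = 2606
Total out = 6.864 + 1397 + 18000 + 2085 + 2606 = 24090 mol.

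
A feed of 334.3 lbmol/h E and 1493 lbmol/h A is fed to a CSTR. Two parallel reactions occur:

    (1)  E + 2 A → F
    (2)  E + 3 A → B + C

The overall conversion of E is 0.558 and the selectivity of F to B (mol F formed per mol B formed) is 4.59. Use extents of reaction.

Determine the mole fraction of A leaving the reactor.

Conversion of E: E consumed = 0.558 × 334.3 = 186.5 lbmol/h = 1ξ₁ + 1ξ₂.
Selectivity: 1ξ₁ / (1ξ₂) = 4.59 → ξ₁ = 4.59 ξ₂.
Substitute: (1·4.59 + 1) ξ₂ = 186.5 → ξ₂ = 33.37 lbmol/h, ξ₁ = 153.2 lbmol/h.
Outlet amounts (n = n₀ + Σ ν·ξ):
  E: 334.3 − 1(153.2) − 1(33.37) = 147.8
  A: 1493 − 2(153.2) − 3(33.37) = 1087
  F: 0 + 1(153.2) = 153.2
  B: 0 + 1(33.37) = 33.37
  C: 0 + 1(33.37) = 33.37
Total out = 1454 lbmol/h; y_A = 1087 / 1454 = 0.7472.

0.747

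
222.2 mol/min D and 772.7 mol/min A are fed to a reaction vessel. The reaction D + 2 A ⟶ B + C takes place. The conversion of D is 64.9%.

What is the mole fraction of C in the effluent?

D reacted = 0.649 × 222.2 = 144.2 mol/min; ν_D = −1, so ξ = 144.2/1 = 144.2 mol/min.
Outlet amounts (n = n₀ + ν ξ):
  D: 222.2 − 1(144.2) = 77.99
  A: 772.7 − 2(144.2) = 484.3
  B: 0 + 1(144.2) = 144.2
  C: 0 + 1(144.2) = 144.2
Total out = 850.7 mol/min; y_C = 144.2 / 850.7 = 0.1695.

0.17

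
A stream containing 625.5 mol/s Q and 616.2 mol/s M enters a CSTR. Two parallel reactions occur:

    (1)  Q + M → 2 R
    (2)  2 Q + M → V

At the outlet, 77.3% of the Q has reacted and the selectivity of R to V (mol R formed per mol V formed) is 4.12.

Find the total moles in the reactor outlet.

Conversion of Q: Q consumed = 0.773 × 625.5 = 483.5 mol/s = 1ξ₁ + 2ξ₂.
Selectivity: 2ξ₁ / (1ξ₂) = 4.12 → ξ₁ = 2.06 ξ₂.
Substitute: (1·2.06 + 2) ξ₂ = 483.5 → ξ₂ = 119.1 mol/s, ξ₁ = 245.3 mol/s.
Outlet amounts (n = n₀ + Σ ν·ξ):
  Q: 625.5 − 1(245.3) − 2(119.1) = 142
  M: 616.2 − 1(245.3) − 1(119.1) = 251.8
  R: 0 + 2(245.3) = 490.7
  V: 0 + 1(119.1) = 119.1
Total out = 142 + 251.8 + 490.7 + 119.1 = 1004 mol/s.

1000 mol/s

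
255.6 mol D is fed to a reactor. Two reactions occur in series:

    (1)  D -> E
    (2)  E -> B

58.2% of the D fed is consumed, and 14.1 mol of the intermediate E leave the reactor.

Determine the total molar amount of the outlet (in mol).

256 mol

Conversion of D: D consumed = 1ξ₁ = 0.582 × 255.6 → ξ₁ = 148.8 mol.
E balance: n_E = 0 + 1ξ₁ − 1ξ₂ = 14.1 → ξ₂ = (1·148.8 − 14.1)/1 = 134.7 mol.
Outlet amounts (n = n₀ + Σ ν·ξ):
  D: 255.6 − 1(148.8) = 106.8
  E: 0 + 1(148.8) − 1(134.7) = 14.1
  B: 0 + 1(134.7) = 134.7
Total out = 106.8 + 14.1 + 134.7 = 255.6 mol.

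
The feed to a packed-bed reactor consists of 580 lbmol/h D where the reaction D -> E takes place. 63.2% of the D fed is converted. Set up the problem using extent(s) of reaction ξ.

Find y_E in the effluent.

D reacted = 0.632 × 580 = 366.6 lbmol/h; ν_D = −1, so ξ = 366.6/1 = 366.6 lbmol/h.
Outlet amounts (n = n₀ + ν ξ):
  D: 580 − 1(366.6) = 213.4
  E: 0 + 1(366.6) = 366.6
Total out = 580 lbmol/h; y_E = 366.6 / 580 = 0.632.

0.632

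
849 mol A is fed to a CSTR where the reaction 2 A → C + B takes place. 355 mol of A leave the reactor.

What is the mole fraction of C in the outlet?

0.291

For A: n = n₀ − 2ξ → 355 = 849 − 2ξ, giving ξ = 247 mol.
Outlet amounts (n = n₀ + ν ξ):
  A: 849 − 2(247) = 355
  C: 0 + 1(247) = 247
  B: 0 + 1(247) = 247
Total out = 849 mol; y_C = 247 / 849 = 0.2909.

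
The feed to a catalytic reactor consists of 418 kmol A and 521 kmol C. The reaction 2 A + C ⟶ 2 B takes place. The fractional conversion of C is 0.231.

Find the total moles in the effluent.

C reacted = 0.231 × 521 = 120.4 kmol; ν_C = −1, so ξ = 120.4/1 = 120.4 kmol.
Outlet amounts (n = n₀ + ν ξ):
  A: 418 − 2(120.4) = 177.3
  C: 521 − 1(120.4) = 400.6
  B: 0 + 2(120.4) = 240.7
Total out = 177.3 + 400.6 + 240.7 = 818.6 kmol.

819 kmol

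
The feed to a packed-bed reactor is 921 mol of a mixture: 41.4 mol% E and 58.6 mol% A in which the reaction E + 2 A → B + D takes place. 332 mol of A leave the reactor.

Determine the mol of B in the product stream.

104 mol

For A: n = n₀ − 2ξ → 332 = 539.7 − 2ξ, giving ξ = 103.9 mol.
Outlet amounts (n = n₀ + ν ξ):
  E: 381.3 − 1(103.9) = 277.4
  A: 539.7 − 2(103.9) = 332
  B: 0 + 1(103.9) = 103.9
  D: 0 + 1(103.9) = 103.9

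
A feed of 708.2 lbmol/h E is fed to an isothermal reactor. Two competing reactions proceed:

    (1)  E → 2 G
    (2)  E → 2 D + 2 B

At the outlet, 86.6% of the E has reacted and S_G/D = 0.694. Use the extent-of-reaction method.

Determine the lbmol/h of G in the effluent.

503 lbmol/h

Conversion of E: E consumed = 0.866 × 708.2 = 613.3 lbmol/h = 1ξ₁ + 1ξ₂.
Selectivity: 2ξ₁ / (2ξ₂) = 0.694 → ξ₁ = 0.694 ξ₂.
Substitute: (1·0.694 + 1) ξ₂ = 613.3 → ξ₂ = 362 lbmol/h, ξ₁ = 251.3 lbmol/h.
Outlet amounts (n = n₀ + Σ ν·ξ):
  E: 708.2 − 1(251.3) − 1(362) = 94.9
  G: 0 + 2(251.3) = 502.5
  D: 0 + 2(362) = 724.1
  B: 0 + 2(362) = 724.1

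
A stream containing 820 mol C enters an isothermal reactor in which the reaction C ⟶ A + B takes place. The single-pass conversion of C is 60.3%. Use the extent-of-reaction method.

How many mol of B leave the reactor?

C reacted = 0.603 × 820 = 494.5 mol; ν_C = −1, so ξ = 494.5/1 = 494.5 mol.
Outlet amounts (n = n₀ + ν ξ):
  C: 820 − 1(494.5) = 325.5
  A: 0 + 1(494.5) = 494.5
  B: 0 + 1(494.5) = 494.5

494 mol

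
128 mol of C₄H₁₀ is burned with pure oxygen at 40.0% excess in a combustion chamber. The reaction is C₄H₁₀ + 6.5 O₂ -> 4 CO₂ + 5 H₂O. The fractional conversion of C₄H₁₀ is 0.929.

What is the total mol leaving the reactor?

1470 mol

Stoichiometric O₂ = 6.5 × 128 = 832 mol; O₂ fed = 832 × 1.400 = 1165 mol.
Fuel reacted = 0.929 × 128 → ξ = 118.9 mol.
Outlet (n = n₀ + ν ξ):
  C₄H₁₀: 128 − 1(118.9) = 9.088
  O₂: 1165 − 6.5(118.9) = 391.9
  CO₂: 0 + 4(118.9) = 475.6
  H₂O: 0 + 5(118.9) = 594.6
Total out = 9.088 + 391.9 + 475.6 + 594.6 = 1471 mol.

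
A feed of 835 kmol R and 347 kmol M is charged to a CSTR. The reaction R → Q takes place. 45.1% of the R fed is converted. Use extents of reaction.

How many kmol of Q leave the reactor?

377 kmol

R reacted = 0.451 × 835 = 376.6 kmol; ν_R = −1, so ξ = 376.6/1 = 376.6 kmol.
Outlet amounts (n = n₀ + ν ξ):
  R: 835 − 1(376.6) = 458.4
  Q: 0 + 1(376.6) = 376.6
  M: 347 (inert)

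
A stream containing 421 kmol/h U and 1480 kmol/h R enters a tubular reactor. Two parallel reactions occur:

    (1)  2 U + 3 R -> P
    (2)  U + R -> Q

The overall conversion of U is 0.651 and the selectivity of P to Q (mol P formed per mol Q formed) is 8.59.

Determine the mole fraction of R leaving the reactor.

Conversion of U: U consumed = 0.651 × 421 = 274.1 kmol/h = 2ξ₁ + 1ξ₂.
Selectivity: 1ξ₁ / (1ξ₂) = 8.59 → ξ₁ = 8.59 ξ₂.
Substitute: (2·8.59 + 1) ξ₂ = 274.1 → ξ₂ = 15.08 kmol/h, ξ₁ = 129.5 kmol/h.
Outlet amounts (n = n₀ + Σ ν·ξ):
  U: 421 − 2(129.5) − 1(15.08) = 146.9
  R: 1480 − 3(129.5) − 1(15.08) = 1076
  P: 0 + 1(129.5) = 129.5
  Q: 0 + 1(15.08) = 15.08
Total out = 1368 kmol/h; y_R = 1076 / 1368 = 0.7869.

0.787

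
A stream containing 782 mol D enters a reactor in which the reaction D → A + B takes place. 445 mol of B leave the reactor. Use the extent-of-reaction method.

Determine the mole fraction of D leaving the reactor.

0.275

For B: n = n₀ + 1ξ → 445 = 0 + 1ξ, giving ξ = 445 mol.
Outlet amounts (n = n₀ + ν ξ):
  D: 782 − 1(445) = 337
  A: 0 + 1(445) = 445
  B: 0 + 1(445) = 445
Total out = 1227 mol; y_D = 337 / 1227 = 0.2747.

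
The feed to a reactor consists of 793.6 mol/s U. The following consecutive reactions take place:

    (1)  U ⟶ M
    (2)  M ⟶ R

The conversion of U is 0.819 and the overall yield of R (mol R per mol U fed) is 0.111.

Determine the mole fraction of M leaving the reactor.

Conversion of U: U consumed = 1ξ₁ = 0.819 × 793.6 → ξ₁ = 650 mol/s.
Yield of R: 1ξ₂ / 793.6 = 0.111 → ξ₂ = 88.09 mol/s.
Outlet amounts (n = n₀ + Σ ν·ξ):
  U: 793.6 − 1(650) = 143.6
  M: 0 + 1(650) − 1(88.09) = 561.9
  R: 0 + 1(88.09) = 88.09
Total out = 793.6 mol/s; y_M = 561.9 / 793.6 = 0.708.

0.708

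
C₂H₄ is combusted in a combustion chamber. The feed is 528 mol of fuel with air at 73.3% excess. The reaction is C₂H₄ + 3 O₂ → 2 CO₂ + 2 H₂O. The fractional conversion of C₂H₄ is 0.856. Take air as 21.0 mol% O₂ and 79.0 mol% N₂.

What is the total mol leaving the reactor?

Stoichiometric O₂ = 3 × 528 = 1584 mol; O₂ fed = 1584 × 1.733 = 2745 mol.
N₂ fed = 2745 × 79/21 = 10330 mol.
Fuel reacted = 0.856 × 528 → ξ = 452 mol.
Outlet (n = n₀ + ν ξ):
  C₂H₄: 528 − 1(452) = 76.03
  O₂: 2745 − 3(452) = 1389
  N₂: 10330 (inert)
  CO₂: 0 + 2(452) = 903.9
  H₂O: 0 + 2(452) = 903.9
Total out = 76.03 + 1389 + 10330 + 903.9 + 903.9 = 13600 mol.

13600 mol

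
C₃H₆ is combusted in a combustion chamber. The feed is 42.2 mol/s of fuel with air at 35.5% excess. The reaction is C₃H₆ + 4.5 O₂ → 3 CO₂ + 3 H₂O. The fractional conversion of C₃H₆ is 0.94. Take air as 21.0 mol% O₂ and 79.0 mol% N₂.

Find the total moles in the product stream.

1290 mol/s

Stoichiometric O₂ = 4.5 × 42.2 = 189.9 mol/s; O₂ fed = 189.9 × 1.355 = 257.3 mol/s.
N₂ fed = 257.3 × 79/21 = 968 mol/s.
Fuel reacted = 0.94 × 42.2 → ξ = 39.67 mol/s.
Outlet (n = n₀ + ν ξ):
  C₃H₆: 42.2 − 1(39.67) = 2.532
  O₂: 257.3 − 4.5(39.67) = 78.81
  N₂: 968 (inert)
  CO₂: 0 + 3(39.67) = 119
  H₂O: 0 + 3(39.67) = 119
Total out = 2.532 + 78.81 + 968 + 119 + 119 = 1287 mol/s.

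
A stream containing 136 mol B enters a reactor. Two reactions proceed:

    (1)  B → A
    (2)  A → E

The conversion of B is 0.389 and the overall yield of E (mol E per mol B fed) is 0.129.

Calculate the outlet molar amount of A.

Conversion of B: B consumed = 1ξ₁ = 0.389 × 136 → ξ₁ = 52.9 mol.
Yield of E: 1ξ₂ / 136 = 0.129 → ξ₂ = 17.54 mol.
Outlet amounts (n = n₀ + Σ ν·ξ):
  B: 136 − 1(52.9) = 83.1
  A: 0 + 1(52.9) − 1(17.54) = 35.36
  E: 0 + 1(17.54) = 17.54

35.4 mol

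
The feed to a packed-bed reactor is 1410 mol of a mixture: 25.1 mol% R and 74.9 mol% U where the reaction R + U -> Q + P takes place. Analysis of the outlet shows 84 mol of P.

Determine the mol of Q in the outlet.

For P: n = n₀ + 1ξ → 84 = 0 + 1ξ, giving ξ = 84 mol.
Outlet amounts (n = n₀ + ν ξ):
  R: 353.9 − 1(84) = 269.9
  U: 1056 − 1(84) = 972.1
  Q: 0 + 1(84) = 84
  P: 0 + 1(84) = 84

84 mol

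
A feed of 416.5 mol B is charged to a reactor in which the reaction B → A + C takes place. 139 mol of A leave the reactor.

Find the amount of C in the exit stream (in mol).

139 mol

For A: n = n₀ + 1ξ → 139 = 0 + 1ξ, giving ξ = 139 mol.
Outlet amounts (n = n₀ + ν ξ):
  B: 416.5 − 1(139) = 277.5
  A: 0 + 1(139) = 139
  C: 0 + 1(139) = 139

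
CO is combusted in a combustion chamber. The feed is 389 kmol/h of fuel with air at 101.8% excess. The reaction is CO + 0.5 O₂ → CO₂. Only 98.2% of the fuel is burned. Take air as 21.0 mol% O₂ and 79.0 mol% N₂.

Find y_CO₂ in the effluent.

0.185

Stoichiometric O₂ = 0.5 × 389 = 194.5 kmol/h; O₂ fed = 194.5 × 2.018 = 392.5 kmol/h.
N₂ fed = 392.5 × 79/21 = 1477 kmol/h.
Fuel reacted = 0.982 × 389 → ξ = 382 kmol/h.
Outlet (n = n₀ + ν ξ):
  CO: 389 − 1(382) = 7.002
  O₂: 392.5 − 0.5(382) = 201.5
  N₂: 1477 (inert)
  CO₂: 0 + 1(382) = 382
Total out = 2067 kmol/h; y_CO₂ = 382 / 2067 = 0.1848.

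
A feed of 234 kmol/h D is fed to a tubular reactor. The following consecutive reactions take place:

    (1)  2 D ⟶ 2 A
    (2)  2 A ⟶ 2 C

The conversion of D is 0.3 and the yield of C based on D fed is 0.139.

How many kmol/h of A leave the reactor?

Conversion of D: D consumed = 2ξ₁ = 0.3 × 234 → ξ₁ = 35.1 kmol/h.
Yield of C: 2ξ₂ / 234 = 0.139 → ξ₂ = 16.26 kmol/h.
Outlet amounts (n = n₀ + Σ ν·ξ):
  D: 234 − 2(35.1) = 163.8
  A: 0 + 2(35.1) − 2(16.26) = 37.67
  C: 0 + 2(16.26) = 32.53

37.7 kmol/h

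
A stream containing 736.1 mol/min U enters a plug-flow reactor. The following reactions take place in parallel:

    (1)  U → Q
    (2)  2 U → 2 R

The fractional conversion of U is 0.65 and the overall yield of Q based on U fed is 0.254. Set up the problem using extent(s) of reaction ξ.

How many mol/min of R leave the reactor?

291 mol/min

Yield of Q: 1ξ₁ / 736.1 = 0.254 → ξ₁ = 187 mol/min.
Conversion of U: 1ξ₁ + 2ξ₂ = 0.65 × 736.1 = 478.5 → ξ₂ = 145.7 mol/min.
Outlet amounts (n = n₀ + Σ ν·ξ):
  U: 736.1 − 1(187) − 2(145.7) = 257.6
  Q: 0 + 1(187) = 187
  R: 0 + 2(145.7) = 291.5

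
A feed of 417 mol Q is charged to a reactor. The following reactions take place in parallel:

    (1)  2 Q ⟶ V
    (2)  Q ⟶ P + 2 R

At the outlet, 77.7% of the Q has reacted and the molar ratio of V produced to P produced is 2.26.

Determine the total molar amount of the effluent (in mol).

402 mol

Conversion of Q: Q consumed = 0.777 × 417 = 324 mol = 2ξ₁ + 1ξ₂.
Selectivity: 1ξ₁ / (1ξ₂) = 2.26 → ξ₁ = 2.26 ξ₂.
Substitute: (2·2.26 + 1) ξ₂ = 324 → ξ₂ = 58.7 mol, ξ₁ = 132.7 mol.
Outlet amounts (n = n₀ + Σ ν·ξ):
  Q: 417 − 2(132.7) − 1(58.7) = 92.99
  V: 0 + 1(132.7) = 132.7
  P: 0 + 1(58.7) = 58.7
  R: 0 + 2(58.7) = 117.4
Total out = 92.99 + 132.7 + 58.7 + 117.4 = 401.7 mol.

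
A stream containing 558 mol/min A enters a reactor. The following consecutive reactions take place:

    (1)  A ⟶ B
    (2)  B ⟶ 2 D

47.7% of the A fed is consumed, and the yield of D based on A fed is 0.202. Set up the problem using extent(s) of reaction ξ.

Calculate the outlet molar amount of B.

Conversion of A: A consumed = 1ξ₁ = 0.477 × 558 → ξ₁ = 266.2 mol/min.
Yield of D: 2ξ₂ / 558 = 0.202 → ξ₂ = 56.36 mol/min.
Outlet amounts (n = n₀ + Σ ν·ξ):
  A: 558 − 1(266.2) = 291.8
  B: 0 + 1(266.2) − 1(56.36) = 209.8
  D: 0 + 2(56.36) = 112.7

210 mol/min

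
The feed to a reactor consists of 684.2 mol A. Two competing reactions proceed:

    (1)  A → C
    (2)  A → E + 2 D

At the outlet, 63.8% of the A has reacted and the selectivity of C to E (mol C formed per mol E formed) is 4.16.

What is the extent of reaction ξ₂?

Conversion of A: A consumed = 0.638 × 684.2 = 436.5 mol = 1ξ₁ + 1ξ₂.
Selectivity: 1ξ₁ / (1ξ₂) = 4.16 → ξ₁ = 4.16 ξ₂.
Substitute: (1·4.16 + 1) ξ₂ = 436.5 → ξ₂ = 84.6 mol, ξ₁ = 351.9 mol.
Outlet amounts (n = n₀ + Σ ν·ξ):
  A: 684.2 − 1(351.9) − 1(84.6) = 247.7
  C: 0 + 1(351.9) = 351.9
  E: 0 + 1(84.6) = 84.6
  D: 0 + 2(84.6) = 169.2

ξ₂ = 84.6 mol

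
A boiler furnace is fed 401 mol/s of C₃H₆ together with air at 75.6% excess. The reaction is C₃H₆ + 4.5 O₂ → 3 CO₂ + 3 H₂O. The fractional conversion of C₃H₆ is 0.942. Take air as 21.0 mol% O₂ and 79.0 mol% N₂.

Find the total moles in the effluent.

Stoichiometric O₂ = 4.5 × 401 = 1804 mol/s; O₂ fed = 1804 × 1.756 = 3169 mol/s.
N₂ fed = 3169 × 79/21 = 11920 mol/s.
Fuel reacted = 0.942 × 401 → ξ = 377.7 mol/s.
Outlet (n = n₀ + ν ξ):
  C₃H₆: 401 − 1(377.7) = 23.26
  O₂: 3169 − 4.5(377.7) = 1469
  N₂: 11920 (inert)
  CO₂: 0 + 3(377.7) = 1133
  H₂O: 0 + 3(377.7) = 1133
Total out = 23.26 + 1469 + 11920 + 1133 + 1133 = 15680 mol/s.

15700 mol/s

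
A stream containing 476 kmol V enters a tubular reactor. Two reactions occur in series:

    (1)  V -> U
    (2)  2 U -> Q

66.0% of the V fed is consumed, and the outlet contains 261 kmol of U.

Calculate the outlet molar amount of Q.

26.6 kmol

Conversion of V: V consumed = 1ξ₁ = 0.66 × 476 → ξ₁ = 314.2 kmol.
U balance: n_U = 0 + 1ξ₁ − 2ξ₂ = 261 → ξ₂ = (1·314.2 − 261)/2 = 26.58 kmol.
Outlet amounts (n = n₀ + Σ ν·ξ):
  V: 476 − 1(314.2) = 161.8
  U: 0 + 1(314.2) − 2(26.58) = 261
  Q: 0 + 1(26.58) = 26.58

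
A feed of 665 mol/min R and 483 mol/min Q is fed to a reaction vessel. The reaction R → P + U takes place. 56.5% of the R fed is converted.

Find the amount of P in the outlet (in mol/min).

R reacted = 0.565 × 665 = 375.7 mol/min; ν_R = −1, so ξ = 375.7/1 = 375.7 mol/min.
Outlet amounts (n = n₀ + ν ξ):
  R: 665 − 1(375.7) = 289.3
  P: 0 + 1(375.7) = 375.7
  U: 0 + 1(375.7) = 375.7
  Q: 483 (inert)

376 mol/min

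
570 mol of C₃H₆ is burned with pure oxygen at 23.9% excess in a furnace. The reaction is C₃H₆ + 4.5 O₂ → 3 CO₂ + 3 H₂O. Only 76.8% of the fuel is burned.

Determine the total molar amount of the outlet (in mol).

Stoichiometric O₂ = 4.5 × 570 = 2565 mol; O₂ fed = 2565 × 1.239 = 3178 mol.
Fuel reacted = 0.768 × 570 → ξ = 437.8 mol.
Outlet (n = n₀ + ν ξ):
  C₃H₆: 570 − 1(437.8) = 132.2
  O₂: 3178 − 4.5(437.8) = 1208
  CO₂: 0 + 3(437.8) = 1313
  H₂O: 0 + 3(437.8) = 1313
Total out = 132.2 + 1208 + 1313 + 1313 = 3967 mol.

3970 mol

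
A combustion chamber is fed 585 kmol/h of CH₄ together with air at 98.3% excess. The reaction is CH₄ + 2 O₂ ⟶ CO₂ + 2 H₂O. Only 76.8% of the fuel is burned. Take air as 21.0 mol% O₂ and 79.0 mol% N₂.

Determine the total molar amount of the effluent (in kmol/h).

11600 kmol/h

Stoichiometric O₂ = 2 × 585 = 1170 kmol/h; O₂ fed = 1170 × 1.983 = 2320 kmol/h.
N₂ fed = 2320 × 79/21 = 8728 kmol/h.
Fuel reacted = 0.768 × 585 → ξ = 449.3 kmol/h.
Outlet (n = n₀ + ν ξ):
  CH₄: 585 − 1(449.3) = 135.7
  O₂: 2320 − 2(449.3) = 1422
  N₂: 8728 (inert)
  CO₂: 0 + 1(449.3) = 449.3
  H₂O: 0 + 2(449.3) = 898.6
Total out = 135.7 + 1422 + 8728 + 449.3 + 898.6 = 11630 kmol/h.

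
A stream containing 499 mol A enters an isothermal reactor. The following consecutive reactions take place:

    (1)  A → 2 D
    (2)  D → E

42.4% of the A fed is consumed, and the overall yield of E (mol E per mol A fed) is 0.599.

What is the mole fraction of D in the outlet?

Conversion of A: A consumed = 1ξ₁ = 0.424 × 499 → ξ₁ = 211.6 mol.
Yield of E: 1ξ₂ / 499 = 0.599 → ξ₂ = 298.9 mol.
Outlet amounts (n = n₀ + Σ ν·ξ):
  A: 499 − 1(211.6) = 287.4
  D: 0 + 2(211.6) − 1(298.9) = 124.3
  E: 0 + 1(298.9) = 298.9
Total out = 710.6 mol; y_D = 124.3 / 710.6 = 0.1749.

0.175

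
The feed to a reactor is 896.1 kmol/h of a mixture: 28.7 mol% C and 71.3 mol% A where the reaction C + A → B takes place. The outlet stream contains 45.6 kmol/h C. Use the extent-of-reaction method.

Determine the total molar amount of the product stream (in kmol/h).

685 kmol/h

For C: n = n₀ − 1ξ → 45.6 = 257.2 − 1ξ, giving ξ = 211.6 kmol/h.
Outlet amounts (n = n₀ + ν ξ):
  C: 257.2 − 1(211.6) = 45.6
  A: 638.9 − 1(211.6) = 427.3
  B: 0 + 1(211.6) = 211.6
Total out = 45.6 + 427.3 + 211.6 = 684.5 kmol/h.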